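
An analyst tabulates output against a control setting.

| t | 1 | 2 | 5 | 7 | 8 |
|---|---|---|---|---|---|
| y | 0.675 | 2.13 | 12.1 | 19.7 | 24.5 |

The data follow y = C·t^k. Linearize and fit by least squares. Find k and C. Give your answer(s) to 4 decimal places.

Let Y = ln y. Fitting Y = k·ln t + ln C by least squares:
Σln t = 6.3279, Σ(ln t)² = 11.1814, Σln y = 9.0356, Σln t·ln y = 16.9882.
Normal system: [[11.1814, 6.3279]; [6.3279, 5]]·[k, ln C]ᵀ = [16.9882, 9.0356]ᵀ.
Solving (det = 15.8642): k = 1.75015, ln C = -0.40785, so C = exp(-0.40785) = 0.66508.

k = 1.7501, C = 0.6651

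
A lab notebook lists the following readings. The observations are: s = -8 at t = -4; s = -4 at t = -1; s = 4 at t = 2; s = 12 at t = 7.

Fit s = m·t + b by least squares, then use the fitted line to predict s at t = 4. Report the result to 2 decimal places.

With design matrix M, MᵀM = [[70, 4]; [4, 4]] and Mᵀs = [128, 4]ᵀ.
det = 70·4 − 4² = 264.
m = (128·4 − 4·4)/264 = 62/33; b = (70·4 − 4·128)/264 = -29/33.
At t = 4: ŝ = (62/33)·(4) + (-29/33)·(1) = 73/11.

ŝ = 6.64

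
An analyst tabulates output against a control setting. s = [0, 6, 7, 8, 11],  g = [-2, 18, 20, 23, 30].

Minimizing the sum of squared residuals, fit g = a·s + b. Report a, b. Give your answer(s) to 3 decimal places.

a = 2.951, b = -1.086

The normal equations are: 270·a + 32·b = 762;  32·a + 5·b = 89.
Eliminating b: 5·(row 1) − 32·(row 2) gives 326·a = 5·762 − 32·89 = 962, so a = 481/163.
Then b = (89 − 32·(481/163))/5 = -177/163.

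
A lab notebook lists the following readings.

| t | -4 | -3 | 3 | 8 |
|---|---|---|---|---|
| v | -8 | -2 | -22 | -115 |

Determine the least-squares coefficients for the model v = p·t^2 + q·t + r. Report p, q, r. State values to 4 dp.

p = -1.3831, q = -3.3714, r = 0.5076

Setting ∂/∂p … = 0 gives: 4514·p + 448·q + 98·r = -7704;  448·p + 98·q + 4·r = -948;  98·p + 4·q + 4·r = -147.
Row-reducing yields p = -35095/25374, q = -42773/12687, r = 4293/8458.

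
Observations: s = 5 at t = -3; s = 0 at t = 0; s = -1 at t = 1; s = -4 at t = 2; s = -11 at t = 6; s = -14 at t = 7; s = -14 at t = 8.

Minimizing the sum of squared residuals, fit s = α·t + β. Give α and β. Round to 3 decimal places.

α = -1.830, β = -0.081

With design matrix A, AᵀA = [[163, 21]; [21, 7]] and Aᵀs = [-300, -39]ᵀ.
det = 163·7 − 21² = 700.
α = ((-300)·7 − 21·(-39))/700 = -183/100; β = (163·(-39) − 21·(-300))/700 = -57/700.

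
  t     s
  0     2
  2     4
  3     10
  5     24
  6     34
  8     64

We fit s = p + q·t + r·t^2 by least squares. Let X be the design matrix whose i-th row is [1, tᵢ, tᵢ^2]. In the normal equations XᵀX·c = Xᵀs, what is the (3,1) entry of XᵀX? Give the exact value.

Row 3 ↔ basis t^2, column 1 ↔ basis 1, so (XᵀX)_{3,1} = Σᵢ t^2 = (0)·(1) + (4)·(1) + (9)·(1) + (25)·(1) + (36)·(1) + (64)·(1) = 138.

138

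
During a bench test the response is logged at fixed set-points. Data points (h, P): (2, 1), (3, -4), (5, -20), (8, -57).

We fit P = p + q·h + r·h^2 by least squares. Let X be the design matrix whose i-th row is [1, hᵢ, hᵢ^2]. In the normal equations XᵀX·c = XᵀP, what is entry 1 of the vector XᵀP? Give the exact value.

-80

Entry 1 ↔ basis 1, so (XᵀP)_{1} = Σᵢ Pᵢ = (1)·(1) + (1)·(-4) + (1)·(-20) + (1)·(-57) = -80.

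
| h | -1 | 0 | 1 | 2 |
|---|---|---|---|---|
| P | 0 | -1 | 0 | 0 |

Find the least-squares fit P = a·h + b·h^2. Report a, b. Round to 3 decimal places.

The normal equations are: 6·a + 8·b = 0;  8·a + 18·b = 0.
(Σh·h = 6, Σh·h^2 = 8, Σh^2·h^2 = 18, Σh·P = 0, Σh^2·P = 0.)
Δ = 6·18 − 8² = 44.
a = (0·18 − 8·0)/44 = 0; b = (6·0 − 8·0)/44 = 0.

a = 0.000, b = 0.000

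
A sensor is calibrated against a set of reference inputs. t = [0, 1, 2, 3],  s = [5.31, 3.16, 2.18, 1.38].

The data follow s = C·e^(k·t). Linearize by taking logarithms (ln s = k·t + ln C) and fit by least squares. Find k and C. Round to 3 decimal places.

k = -0.441, C = 5.168

Let Y = ln s. Fitting Y = k·t + ln C by least squares:
Σt = 6.0000, Σ(t)² = 14.0000, Σln s = 3.9216, Σt·ln s = 3.6755.
Equations: 14.0000·k + 6.0000·ln C = 3.6755;  6.0000·k + 4·ln C = 3.9216.
Solving (det = 20.0000): k = -0.44138, ln C = 1.64246, so C = exp(1.64246) = 5.16786.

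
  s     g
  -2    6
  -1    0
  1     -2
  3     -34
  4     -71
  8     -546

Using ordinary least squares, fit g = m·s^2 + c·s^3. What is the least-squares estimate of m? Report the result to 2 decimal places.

m = -0.54

XᵀX·[m, c]ᵀ = Xᵀg reads: 4451·m + 34003·c = -36364;  34003·m + 267035·c = -285064.
(Σs^2·s^2 = 4451, Σs^2·s^3 = 34003, Σs^3·s^3 = 267035, Σs^2·g = -36364, Σs^3·g = -285064.)
Eliminating c: 267035·(row 1) − 34003·(row 2) gives 32368776·m = 267035·(-36364) − 34003·(-285064) = -17429548, so m = -4357387/8092194.
Then c = ((-285064) − 34003·(-4357387/8092194))/267035 = -8083693/8092194.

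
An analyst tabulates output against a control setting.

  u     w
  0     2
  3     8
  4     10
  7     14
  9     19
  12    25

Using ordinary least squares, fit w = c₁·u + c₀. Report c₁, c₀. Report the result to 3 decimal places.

Forming XᵀX = [[299, 35]; [35, 6]] and Xᵀw = [633, 78]ᵀ gives XᵀX·[c₁, c₀]ᵀ = Xᵀw.
Determinant 299·6 − 35² = 569.
c₁ = (633·6 − 35·78)/569 = 1068/569; c₀ = (299·78 − 35·633)/569 = 1167/569.

c₁ = 1.877, c₀ = 2.051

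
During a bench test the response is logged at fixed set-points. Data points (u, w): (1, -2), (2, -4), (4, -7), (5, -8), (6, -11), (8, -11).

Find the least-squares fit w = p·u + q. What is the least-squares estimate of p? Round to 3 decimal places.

Forming XᵀX = [[146, 26]; [26, 6]] and Xᵀw = [-232, -43]ᵀ gives XᵀX·[p, q]ᵀ = Xᵀw.
det = 146·6 − 26² = 200.
p = ((-232)·6 − 26·(-43))/200 = -137/100; q = (146·(-43) − 26·(-232))/200 = -123/100.

p = -1.370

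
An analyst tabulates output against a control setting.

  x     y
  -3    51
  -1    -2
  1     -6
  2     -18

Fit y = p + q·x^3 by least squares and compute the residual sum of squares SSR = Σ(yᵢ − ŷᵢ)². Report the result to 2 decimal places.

SSR = 2.74

Setting ∂/∂p … = 0 gives: 4·p + (-19)·q = 25;  (-19)·p + 795·q = -1525.
Determinant 4·795 − (-19)² = 2819.
p = (25·795 − (-19)·(-1525))/2819 = -9100/2819; q = (4·(-1525) − (-19)·25)/2819 = -5625/2819.
Residuals: 994/2819, -2163/2819, -2189/2819, 3358/2819; SSR = 7710/2819.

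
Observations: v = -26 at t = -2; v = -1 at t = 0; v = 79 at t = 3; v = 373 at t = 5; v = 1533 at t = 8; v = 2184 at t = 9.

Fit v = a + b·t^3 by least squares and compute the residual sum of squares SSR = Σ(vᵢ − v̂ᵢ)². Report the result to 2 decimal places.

SSR = 0.75

Normal-equation sums: Σ1 = 6, Σt^3 = 1385, Σt^3·t^3 = 810003.
Right-hand side: Σv = 4142, Σt^3·v = 2425998.
MᵀM·[a, b]ᵀ = Mᵀv becomes [[6, 1385]; [1385, 810003]]·[a, b]ᵀ = [4142, 2425998]ᵀ.
det = 6·810003 − 1385² = 2941793.
a = (4142·810003 − 1385·2425998)/2941793 = -4974804/2941793; b = (6·2425998 − 1385·4142)/2941793 = 8819318/2941793.
Residuals: -957270/2941793, 2033011/2941793, -745135/2941793, -151157/2941793, -747343/2941793, 567894/2941793; SSR = 2212460/2941793.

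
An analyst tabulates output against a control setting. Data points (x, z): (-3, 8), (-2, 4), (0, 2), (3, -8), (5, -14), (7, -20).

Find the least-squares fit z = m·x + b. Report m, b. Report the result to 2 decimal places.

m = -2.76, b = -0.06

The normal equations are: 96·m + 10·b = -266;  10·m + 6·b = -28.
(Σx·x = 96, Σx = 10, Σ1 = 6, Σx·z = -266, Σz = -28.)
Δ = 96·6 − 10² = 476.
m = ((-266)·6 − 10·(-28))/476 = -47/17; b = (96·(-28) − 10·(-266))/476 = -1/17.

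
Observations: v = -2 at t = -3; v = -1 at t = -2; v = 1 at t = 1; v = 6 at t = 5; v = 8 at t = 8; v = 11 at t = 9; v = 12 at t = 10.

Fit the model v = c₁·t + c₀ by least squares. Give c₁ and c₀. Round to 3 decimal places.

Sums needed: Σt·t = 284, Σt = 28, Σ1 = 7.
Moment sums: Σt·v = 322, Σv = 35.
Eliminating c₀: 7·(row 1) − 28·(row 2) gives 1204·c₁ = 7·322 − 28·35 = 1274, so c₁ = 91/86.
Then c₀ = (35 − 28·(91/86))/7 = 33/43.

c₁ = 1.058, c₀ = 0.767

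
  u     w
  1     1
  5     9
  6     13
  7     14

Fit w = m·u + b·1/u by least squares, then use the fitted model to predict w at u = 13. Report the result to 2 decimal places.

From the data, Σu·u = 111, Σu·1/u = 4, Σ1/u·1/u = 47989/44100.
And Σu·w = 222, Σ1/u·w = 209/30.
So XᵀX·[m, b]ᵀ = Xᵀw: [[111, 4]; [4, 47989/44100]]·[m, b]ᵀ = [222, 209/30]ᵀ.
Eliminating b: (47989/44100)·(row 1) − 4·(row 2) gives (1540393/14700)·m = (47989/44100)·222 − 4·(209/30) = 523591/2450, so m = 3141546/1540393.
Then b = ((209/30) − 4·(3141546/1540393))/(47989/44100) = -1686090/1540393.
At u = 13: ŵ = (3141546/1540393)·(13) + (-1686090/1540393)·(1/13) = 529235184/20025109.

ŵ = 26.43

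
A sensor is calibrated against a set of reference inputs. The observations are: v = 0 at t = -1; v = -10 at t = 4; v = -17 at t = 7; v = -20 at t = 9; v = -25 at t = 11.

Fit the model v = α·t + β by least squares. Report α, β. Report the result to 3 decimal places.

From the data, Σt·t = 268, Σt = 30, Σ1 = 5.
Right-hand side: Σt·v = -614, Σv = -72.
Normal equations: [[268, 30]; [30, 5]]·[α, β]ᵀ = [-614, -72]ᵀ.
Δ = 268·5 − 30² = 440.
α = ((-614)·5 − 30·(-72))/440 = -91/44; β = (268·(-72) − 30·(-614))/440 = -219/110.

α = -2.068, β = -1.991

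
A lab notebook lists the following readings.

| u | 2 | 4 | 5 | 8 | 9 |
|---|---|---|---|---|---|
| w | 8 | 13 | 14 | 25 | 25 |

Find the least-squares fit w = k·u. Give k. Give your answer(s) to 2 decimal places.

Forming MᵀM = [[190]] and Mᵀw = [563]ᵀ gives MᵀM·[k]ᵀ = Mᵀw.
k = 563/190 = 2.96316.

k = 2.96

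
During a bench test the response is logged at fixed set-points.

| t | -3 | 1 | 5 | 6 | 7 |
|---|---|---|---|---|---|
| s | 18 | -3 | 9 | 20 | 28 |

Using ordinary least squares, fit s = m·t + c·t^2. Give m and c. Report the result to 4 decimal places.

m = -3.0402, c = 1.0165

Sums needed: Σt·t = 120, Σt·t^2 = 658, Σt^2·t^2 = 4404.
For Aᵀs: Σt·s = 304, Σt^2·s = 2476.
So AᵀA·[m, c]ᵀ = Aᵀs: [[120, 658]; [658, 4404]]·[m, c]ᵀ = [304, 2476]ᵀ.
Eliminating c: 4404·(row 1) − 658·(row 2) gives 95516·m = 4404·304 − 658·2476 = -290392, so m = -72598/23879.
Then c = (2476 − 658·(-72598/23879))/4404 = 24272/23879.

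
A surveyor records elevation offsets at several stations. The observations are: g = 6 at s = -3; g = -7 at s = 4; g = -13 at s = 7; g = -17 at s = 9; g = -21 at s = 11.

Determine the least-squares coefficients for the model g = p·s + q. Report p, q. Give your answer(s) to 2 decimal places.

p = -1.93, q = 0.40

AᵀA·[p, q]ᵀ = Aᵀg reads: 276·p + 28·q = -521;  28·p + 5·q = -52.
(Σs·s = 276, Σs = 28, Σ1 = 5, Σs·g = -521, Σg = -52.)
Δ = 276·5 − 28² = 596.
p = ((-521)·5 − 28·(-52))/596 = -1149/596; q = (276·(-52) − 28·(-521))/596 = 59/149.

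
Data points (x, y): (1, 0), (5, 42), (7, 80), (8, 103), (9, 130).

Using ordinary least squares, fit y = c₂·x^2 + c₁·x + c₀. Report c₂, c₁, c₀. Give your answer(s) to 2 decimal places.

The normal system AᵀA·[c₂, c₁, c₀]ᵀ = Aᵀy is [[13684, 1710, 220]; [1710, 220, 30]; [220, 30, 5]]·[c₂, c₁, c₀]ᵀ = [22092, 2764, 355]ᵀ.
Inverting the 3×3 Gram matrix, [c₂, c₁, c₀]ᵀ = [581/403, 278/155, -6439/2015]ᵀ.

c₂ = 1.44, c₁ = 1.79, c₀ = -3.20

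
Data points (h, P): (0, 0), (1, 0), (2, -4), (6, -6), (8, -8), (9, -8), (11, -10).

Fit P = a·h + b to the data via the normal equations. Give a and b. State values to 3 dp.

Sums needed: Σh·h = 307, Σh = 37, Σ1 = 7.
Right-hand side: Σh·P = -290, ΣP = -36.
Determinant 307·7 − 37² = 780.
a = ((-290)·7 − 37·(-36))/780 = -349/390; b = (307·(-36) − 37·(-290))/780 = -161/390.

a = -0.895, b = -0.413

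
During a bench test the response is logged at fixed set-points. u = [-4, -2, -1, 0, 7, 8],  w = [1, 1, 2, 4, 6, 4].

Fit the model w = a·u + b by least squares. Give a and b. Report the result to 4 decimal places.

a = 0.3405, b = 2.5459

Compute the Gram sums: Σu·u = 134, Σu = 8, Σ1 = 6.
For Xᵀw: Σu·w = 66, Σw = 18.
Normal equations: [[134, 8]; [8, 6]]·[a, b]ᵀ = [66, 18]ᵀ.
Eliminating b: 6·(row 1) − 8·(row 2) gives 740·a = 6·66 − 8·18 = 252, so a = 63/185.
Then b = (18 − 8·(63/185))/6 = 471/185.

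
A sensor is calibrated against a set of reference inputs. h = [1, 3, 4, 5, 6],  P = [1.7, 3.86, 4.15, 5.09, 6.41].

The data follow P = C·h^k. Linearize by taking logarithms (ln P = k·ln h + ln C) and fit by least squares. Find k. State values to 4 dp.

Let Y = ln P. Fitting Y = k·ln h + ln C by least squares:
Σln h = 5.8861, Σ(ln h)² = 8.9295, Σln P = 6.7895, Σln h·ln P = 9.4045.
Equations: 8.9295·k + 5.8861·ln C = 9.4045;  5.8861·k + 5·ln C = 6.7895.
Solving (det = 10.0010): k = 0.70580, ln C = 0.52702.

k = 0.7058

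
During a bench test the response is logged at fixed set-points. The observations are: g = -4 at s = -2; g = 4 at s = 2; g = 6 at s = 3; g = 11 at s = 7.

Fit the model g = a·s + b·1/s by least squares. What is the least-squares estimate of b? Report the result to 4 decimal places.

b = 2.1695

AᵀA·[a, b]ᵀ = Aᵀg reads: 66·a + 4·b = 111;  4·a + (557/882)·b = 53/7.
Δ = 66·(557/882) − 4² = 3775/147.
a = (111·(557/882) − 4·(53/7))/(3775/147) = 2341/1510; b = (66·(53/7) − 4·111)/(3775/147) = 1638/755.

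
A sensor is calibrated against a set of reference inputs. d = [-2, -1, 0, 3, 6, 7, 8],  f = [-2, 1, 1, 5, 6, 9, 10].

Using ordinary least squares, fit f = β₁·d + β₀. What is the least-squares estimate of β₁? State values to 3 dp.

β₁ = 1.070

XᵀX·[β₁, β₀]ᵀ = Xᵀf reads: 163·β₁ + 21·β₀ = 197;  21·β₁ + 7·β₀ = 30.
Eliminating β₀: 7·(row 1) − 21·(row 2) gives 700·β₁ = 7·197 − 21·30 = 749, so β₁ = 107/100.
Then β₀ = (30 − 21·(107/100))/7 = 753/700.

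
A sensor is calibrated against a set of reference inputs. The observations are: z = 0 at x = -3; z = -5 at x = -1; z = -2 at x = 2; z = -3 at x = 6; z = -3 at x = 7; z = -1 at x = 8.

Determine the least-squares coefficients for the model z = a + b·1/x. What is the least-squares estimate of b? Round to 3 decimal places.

b = 1.442

The normal equations are: 6·a + (-67/168)·b = -14;  (-67/168)·a + (40217/28224)·b = 165/56.
(Σ1 = 6, Σ1/x = -67/168, Σ1/x·1/x = 40217/28224, Σz = -14, Σ1/x·z = 165/56.)
Δ = 6·(40217/28224) − (-67/168)² = 236813/28224.
a = ((-14)·(40217/28224) − (-67/168)·(165/56))/(236813/28224) = -529873/236813; b = (6·(165/56) − (-67/168)·(-14))/(236813/28224) = 341376/236813.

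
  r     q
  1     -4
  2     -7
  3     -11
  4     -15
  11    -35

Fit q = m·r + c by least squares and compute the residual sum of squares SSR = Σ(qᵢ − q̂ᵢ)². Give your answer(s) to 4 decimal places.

SSR = 2.3694

Compute the Gram sums: Σr·r = 151, Σr = 21, Σ1 = 5.
And Σr·q = -496, Σq = -72.
MᵀM·[m, c]ᵀ = Mᵀq becomes [[151, 21]; [21, 5]]·[m, c]ᵀ = [-496, -72]ᵀ.
Eliminating c: 5·(row 1) − 21·(row 2) gives 314·m = 5·(-496) − 21·(-72) = -968, so m = -484/157.
Then c = ((-72) − 21·(-484/157))/5 = -228/157.
Residuals: 84/157, 97/157, -47/157, -191/157, 57/157; SSR = 372/157.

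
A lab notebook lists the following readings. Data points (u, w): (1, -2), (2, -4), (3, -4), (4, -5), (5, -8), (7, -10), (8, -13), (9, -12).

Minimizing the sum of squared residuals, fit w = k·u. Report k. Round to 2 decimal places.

The normal system MᵀM·[k]ᵀ = Mᵀw is [[249]]·[k]ᵀ = [-364]ᵀ.
k = (-364)/249 = -1.46185.

k = -1.46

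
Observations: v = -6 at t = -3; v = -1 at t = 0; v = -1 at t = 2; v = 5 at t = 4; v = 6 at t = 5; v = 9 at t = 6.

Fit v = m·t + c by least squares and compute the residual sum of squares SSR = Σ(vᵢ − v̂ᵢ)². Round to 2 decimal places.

SSR = 8.37

Sums needed: Σt·t = 90, Σt = 14, Σ1 = 6.
Moment sums: Σt·v = 120, Σv = 12.
Normal equations: [[90, 14]; [14, 6]]·[m, c]ᵀ = [120, 12]ᵀ.
Δ = 90·6 − 14² = 344.
m = (120·6 − 14·12)/344 = 69/43; c = (90·12 − 14·120)/344 = -75/43.
Residuals: 24/43, 32/43, -106/43, 14/43, -12/43, 48/43; SSR = 360/43.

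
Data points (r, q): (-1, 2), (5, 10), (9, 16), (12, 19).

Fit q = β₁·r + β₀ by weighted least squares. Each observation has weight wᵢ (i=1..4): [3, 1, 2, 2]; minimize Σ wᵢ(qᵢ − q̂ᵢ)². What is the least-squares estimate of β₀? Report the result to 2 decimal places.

With design matrix M, MᵀWM = [[478, 44]; [44, 8]] and MᵀWq = [788, 86]ᵀ.
det = 478·8 − 44² = 1888.
β₁ = (788·8 − 44·86)/1888 = 315/236; β₀ = (478·86 − 44·788)/1888 = 1609/472.

β₀ = 3.41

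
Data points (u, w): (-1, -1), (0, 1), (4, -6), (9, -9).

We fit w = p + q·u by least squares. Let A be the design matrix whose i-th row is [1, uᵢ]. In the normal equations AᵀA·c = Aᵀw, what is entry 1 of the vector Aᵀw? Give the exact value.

-15

Entry 1 ↔ basis 1, so (Aᵀw)_{1} = Σᵢ wᵢ = (1)·(-1) + (1)·(1) + (1)·(-6) + (1)·(-9) = -15.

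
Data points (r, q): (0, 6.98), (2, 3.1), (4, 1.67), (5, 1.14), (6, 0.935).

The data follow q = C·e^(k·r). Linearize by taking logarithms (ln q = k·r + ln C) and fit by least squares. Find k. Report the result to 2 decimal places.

Let Y = ln q. Fitting Y = k·r + ln C by least squares:
Σr = 17.0000, Σ(r)² = 81.0000, Σln q = 3.6511, Σr·ln q = 4.5660.
Equations: 81.0000·k + 17.0000·ln C = 4.5660;  17.0000·k + 5·ln C = 3.6511.
Δ = 81.0000·5 − (17.0000)² = 116.0000; k = (4.5660·5 − 17.0000·3.6511)/116.0000 = -0.33826, ln C = (81.0000·3.6511 − 17.0000·4.5660)/116.0000 = 1.88032.

k = -0.34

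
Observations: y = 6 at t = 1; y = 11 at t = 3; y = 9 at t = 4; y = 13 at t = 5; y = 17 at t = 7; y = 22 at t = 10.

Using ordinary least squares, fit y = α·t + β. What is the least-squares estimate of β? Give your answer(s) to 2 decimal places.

β = 4.10

AᵀA·[α, β]ᵀ = Aᵀy reads: 200·α + 30·β = 479;  30·α + 6·β = 78.
Determinant 200·6 − 30² = 300.
α = (479·6 − 30·78)/300 = 89/50; β = (200·78 − 30·479)/300 = 41/10.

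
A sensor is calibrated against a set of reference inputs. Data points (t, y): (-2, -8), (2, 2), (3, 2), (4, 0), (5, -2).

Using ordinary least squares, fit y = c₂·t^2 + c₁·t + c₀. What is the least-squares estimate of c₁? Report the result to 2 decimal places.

From the data, Σt^2·t^2 = 994, Σt^2·t = 216, Σt^2 = 58, Σt·t = 58, Σt = 12, Σ1 = 5.
Right-hand side: Σt^2·y = -56, Σt·y = 16, Σy = -6.
Normal equations: [[994, 216, 58]; [216, 58, 12]; [58, 12, 5]]·[c₂, c₁, c₀]ᵀ = [-56, 16, -6]ᵀ.
Solving the 3×3 system (Gaussian elimination) gives c₂ = -2422/4351, c₁ = 10900/4351, c₀ = -3286/4351.

c₁ = 2.51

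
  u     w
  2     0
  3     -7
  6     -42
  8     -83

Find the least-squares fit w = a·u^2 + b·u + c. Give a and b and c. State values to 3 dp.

Forming MᵀM = [[5489, 763, 113]; [763, 113, 19]; [113, 19, 4]] and Mᵀw = [-6887, -937, -132]ᵀ gives MᵀM·[a, b, c]ᵀ = Mᵀw.
Row-reducing yields a = -569/354, b = 835/354, c = 71/59.

a = -1.607, b = 2.359, c = 1.203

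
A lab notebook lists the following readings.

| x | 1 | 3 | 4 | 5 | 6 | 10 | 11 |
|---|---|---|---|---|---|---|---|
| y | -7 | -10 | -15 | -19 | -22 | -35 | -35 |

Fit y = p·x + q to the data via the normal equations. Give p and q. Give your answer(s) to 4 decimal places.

p = -3.0450, q = -3.0288

With design matrix A, AᵀA = [[308, 40]; [40, 7]] and Aᵀy = [-1059, -143]ᵀ.
Eliminating q: 7·(row 1) − 40·(row 2) gives 556·p = 7·(-1059) − 40·(-143) = -1693, so p = -1693/556.
Then q = ((-143) − 40·(-1693/556))/7 = -421/139.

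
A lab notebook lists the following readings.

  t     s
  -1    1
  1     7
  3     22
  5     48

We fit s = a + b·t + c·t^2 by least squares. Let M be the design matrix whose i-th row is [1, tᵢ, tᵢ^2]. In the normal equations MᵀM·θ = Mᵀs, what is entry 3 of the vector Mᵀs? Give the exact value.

1406

Entry 3 ↔ basis t^2, so (Mᵀs)_{3} = Σᵢ (t^2)·sᵢ = (1)·(1) + (1)·(7) + (9)·(22) + (25)·(48) = 1406.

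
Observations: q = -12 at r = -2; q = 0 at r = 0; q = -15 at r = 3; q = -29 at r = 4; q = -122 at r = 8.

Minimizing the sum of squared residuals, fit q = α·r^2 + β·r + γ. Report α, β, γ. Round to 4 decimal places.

α = -2.0672, β = 1.3501, γ = -0.6608

Setting ∂/∂α … = 0 gives: 4449·α + 595·β + 93·γ = -8455;  595·α + 93·β + 13·γ = -1113;  93·α + 13·β + 5·γ = -178.
(Σr^2·r^2 = 4449, Σr^2·r = 595, Σr^2 = 93, Σr·r = 93, Σr = 13, Σ1 = 5, Σr^2·q = -8455, Σr·q = -1113, Σq = -178.)
Row-reducing yields α = -26745/12938, β = 17467/12938, γ = -4275/6469.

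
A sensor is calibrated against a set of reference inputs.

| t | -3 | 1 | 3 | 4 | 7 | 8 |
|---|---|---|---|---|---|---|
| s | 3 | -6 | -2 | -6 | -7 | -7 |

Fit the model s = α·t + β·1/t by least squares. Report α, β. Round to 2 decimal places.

Entries of MᵀM: Σt·t = 148, Σt·1/t = 6, Σ1/t·1/t = 37277/28224.
For Mᵀs: Σt·s = -150, Σ1/t·s = -265/24.
Normal equations: [[148, 6]; [6, 37277/28224]]·[α, β]ᵀ = [-150, -265/24]ᵀ.
Determinant 148·(37277/28224) − 6² = 1125233/7056.
α = ((-150)·(37277/28224) − 6·(-265/24))/(1125233/7056) = -1860855/2250466; β = (148·(-265/24) − 6·(-150))/(1125233/7056) = -5180280/1125233.

α = -0.83, β = -4.60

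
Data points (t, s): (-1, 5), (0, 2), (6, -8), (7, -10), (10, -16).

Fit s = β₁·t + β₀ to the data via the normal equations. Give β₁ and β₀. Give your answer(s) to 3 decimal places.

β₁ = -1.841, β₀ = 2.700

From the data, Σt·t = 186, Σt = 22, Σ1 = 5.
Right-hand side: Σt·s = -283, Σs = -27.
Normal equations: [[186, 22]; [22, 5]]·[β₁, β₀]ᵀ = [-283, -27]ᵀ.
Determinant 186·5 − 22² = 446.
β₁ = ((-283)·5 − 22·(-27))/446 = -821/446; β₀ = (186·(-27) − 22·(-283))/446 = 602/223.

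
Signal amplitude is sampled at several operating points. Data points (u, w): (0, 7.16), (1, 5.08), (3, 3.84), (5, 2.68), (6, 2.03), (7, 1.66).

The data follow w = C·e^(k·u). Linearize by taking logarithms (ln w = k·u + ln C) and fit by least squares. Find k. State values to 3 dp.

k = -0.198

Let Y = ln w. Fitting Y = k·u + ln C by least squares:
Sums: Σu = 22.0000, Σ(u)² = 120.0000, Σln w = 7.1400, Σu·ln w = 18.3868.
Normal system: [[120.0000, 22.0000]; [22.0000, 6]]·[k, ln C]ᵀ = [18.3868, 7.1400]ᵀ.
Δ = 120.0000·6 − (22.0000)² = 236.0000; k = (18.3868·6 − 22.0000·7.1400)/236.0000 = -0.19813, ln C = (120.0000·7.1400 − 22.0000·18.3868)/236.0000 = 1.91647.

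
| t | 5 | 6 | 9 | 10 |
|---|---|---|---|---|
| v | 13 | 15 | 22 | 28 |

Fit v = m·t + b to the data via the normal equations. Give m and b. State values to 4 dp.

Sums needed: Σt·t = 242, Σt = 30, Σ1 = 4.
And Σt·v = 633, Σv = 78.
Eliminating b: 4·(row 1) − 30·(row 2) gives 68·m = 4·633 − 30·78 = 192, so m = 48/17.
Then b = (78 − 30·(48/17))/4 = -57/34.

m = 2.8235, b = -1.6765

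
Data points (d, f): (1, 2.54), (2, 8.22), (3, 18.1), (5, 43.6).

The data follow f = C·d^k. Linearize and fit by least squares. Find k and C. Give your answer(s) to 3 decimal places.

k = 1.776, C = 2.502

With ln fᵢ as the transformed response and ln dᵢ as the regressor:
AᵀA = [[4.2777, 3.4012]; [3.4012, 4]], rhs = [10.7174, 9.7097]ᵀ  (here Σln d = 3.4012, Σ(ln d)² = 4.2777, Σln f = 9.7097, Σln d·ln f = 10.7174).
Solving (det = 5.5426): k = 1.77621, ln C = 0.91712, so C = exp(0.91712) = 2.50207.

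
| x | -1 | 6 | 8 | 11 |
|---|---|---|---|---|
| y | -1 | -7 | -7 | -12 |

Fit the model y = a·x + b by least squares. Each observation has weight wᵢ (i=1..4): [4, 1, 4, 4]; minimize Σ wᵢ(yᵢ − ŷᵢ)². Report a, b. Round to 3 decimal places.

Setting ∂/∂a … = 0 gives: 780·a + 78·b = -790;  78·a + 13·b = -87.
(Σwᵢ·x·x = 780, Σwᵢ·x = 78, Σwᵢ·1 = 13, Σwᵢ·x·y = -790, Σwᵢ·y = -87.)
Δ = 780·13 − 78² = 4056.
a = ((-790)·13 − 78·(-87))/4056 = -67/78; b = (780·(-87) − 78·(-790))/4056 = -20/13.

a = -0.859, b = -1.538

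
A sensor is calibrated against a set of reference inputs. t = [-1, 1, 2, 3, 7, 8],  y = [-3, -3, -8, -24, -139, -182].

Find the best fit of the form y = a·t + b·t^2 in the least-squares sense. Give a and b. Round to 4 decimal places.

With design matrix A, AᵀA = [[128, 890]; [890, 6596]] and Aᵀy = [-2517, -18713]ᵀ.
det = 128·6596 − 890² = 52188.
a = ((-2517)·6596 − 890·(-18713))/52188 = 26219/26094; b = (128·(-18713) − 890·(-2517))/52188 = -77567/26094.

a = 1.0048, b = -2.9726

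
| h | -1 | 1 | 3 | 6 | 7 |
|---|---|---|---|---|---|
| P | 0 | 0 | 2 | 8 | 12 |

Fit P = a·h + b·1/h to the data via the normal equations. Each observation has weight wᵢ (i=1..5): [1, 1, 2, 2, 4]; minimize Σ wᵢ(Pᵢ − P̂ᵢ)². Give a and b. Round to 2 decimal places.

Entries of MᵀWM: Σwᵢ·h·h = 288, Σwᵢ·h·1/h = 10, Σwᵢ·1/h·1/h = 2081/882.
And Σwᵢ·h·P = 444, Σwᵢ·1/h·P = 76/7.
Δ = 288·(2081/882) − 10² = 28396/49.
a = (444·(2081/882) − 10·(76/7))/(28396/49) = 69017/42594; b = (288·(76/7) − 10·444)/(28396/49) = -16086/7099.

a = 1.62, b = -2.27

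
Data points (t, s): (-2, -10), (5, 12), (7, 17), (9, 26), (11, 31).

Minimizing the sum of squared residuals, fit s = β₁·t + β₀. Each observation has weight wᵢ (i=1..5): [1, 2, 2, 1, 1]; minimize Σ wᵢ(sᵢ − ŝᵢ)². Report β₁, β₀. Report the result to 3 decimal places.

The normal equations are: 354·β₁ + 42·β₀ = 953;  42·β₁ + 7·β₀ = 105.
Determinant 354·7 − 42² = 714.
β₁ = (953·7 − 42·105)/714 = 19/6; β₀ = (354·105 − 42·953)/714 = -4.

β₁ = 3.167, β₀ = -4.000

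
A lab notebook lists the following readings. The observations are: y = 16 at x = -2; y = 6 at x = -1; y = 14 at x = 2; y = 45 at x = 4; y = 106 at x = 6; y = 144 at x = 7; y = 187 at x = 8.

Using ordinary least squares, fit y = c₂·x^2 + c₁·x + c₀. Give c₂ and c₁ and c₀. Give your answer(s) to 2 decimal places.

Sums needed: Σx^2·x^2 = 8082, Σx^2·x = 1134, Σx^2 = 174, Σx·x = 174, Σx = 24, Σ1 = 7.
For Aᵀy: Σx^2·y = 23686, Σx·y = 3310, Σy = 518.
AᵀA·[c₂, c₁, c₀]ᵀ = Aᵀy becomes [[8082, 1134, 174]; [1134, 174, 24]; [174, 24, 7]]·[c₂, c₁, c₀]ᵀ = [23686, 3310, 518]ᵀ.
Inverting the 3×3 Gram matrix, [c₂, c₁, c₀]ᵀ = [6959/2322, -647/774, 917/387]ᵀ.

c₂ = 3.00, c₁ = -0.84, c₀ = 2.37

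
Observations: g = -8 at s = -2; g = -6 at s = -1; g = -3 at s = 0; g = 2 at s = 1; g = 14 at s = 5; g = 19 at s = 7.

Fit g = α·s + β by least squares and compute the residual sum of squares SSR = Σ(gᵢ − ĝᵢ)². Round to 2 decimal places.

SSR = 3.23

The normal system AᵀA·[α, β]ᵀ = Aᵀg is [[80, 10]; [10, 6]]·[α, β]ᵀ = [227, 18]ᵀ.
Determinant 80·6 − 10² = 380.
α = (227·6 − 10·18)/380 = 591/190; β = (80·18 − 10·227)/380 = -83/38.
Residuals: 77/190, -67/95, -31/38, 102/95, 12/19, -56/95; SSR = 613/190.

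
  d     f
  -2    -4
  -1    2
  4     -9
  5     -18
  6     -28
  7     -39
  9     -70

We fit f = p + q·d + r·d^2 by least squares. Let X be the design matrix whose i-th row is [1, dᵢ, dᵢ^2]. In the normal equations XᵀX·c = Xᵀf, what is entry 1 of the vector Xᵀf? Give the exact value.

Entry 1 ↔ basis 1, so (Xᵀf)_{1} = Σᵢ fᵢ = (1)·(-4) + (1)·(2) + (1)·(-9) + (1)·(-18) + (1)·(-28) + (1)·(-39) + (1)·(-70) = -166.

-166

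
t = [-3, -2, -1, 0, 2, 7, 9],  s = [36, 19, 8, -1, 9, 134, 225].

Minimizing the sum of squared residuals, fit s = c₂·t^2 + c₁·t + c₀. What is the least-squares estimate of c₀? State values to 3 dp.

c₀ = 1.321

Compute the Gram sums: Σt^2·t^2 = 9076, Σt^2·t = 1044, Σt^2 = 148, Σt·t = 148, Σt = 12, Σ1 = 7.
And Σt^2·s = 25235, Σt·s = 2827, Σs = 430.
Inverting the 3×3 Gram matrix, [c₂, c₁, c₀]ᵀ = [6337/2082, -3437/1388, 1375/1041]ᵀ.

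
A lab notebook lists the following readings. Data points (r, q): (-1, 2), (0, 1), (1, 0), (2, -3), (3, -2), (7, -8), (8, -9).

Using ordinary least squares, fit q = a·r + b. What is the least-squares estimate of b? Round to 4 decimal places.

b = 0.8226

Sums needed: Σr·r = 128, Σr = 20, Σ1 = 7.
Moment sums: Σr·q = -142, Σq = -19.
So MᵀM·[a, b]ᵀ = Mᵀq: [[128, 20]; [20, 7]]·[a, b]ᵀ = [-142, -19]ᵀ.
Δ = 128·7 − 20² = 496.
a = ((-142)·7 − 20·(-19))/496 = -307/248; b = (128·(-19) − 20·(-142))/496 = 51/62.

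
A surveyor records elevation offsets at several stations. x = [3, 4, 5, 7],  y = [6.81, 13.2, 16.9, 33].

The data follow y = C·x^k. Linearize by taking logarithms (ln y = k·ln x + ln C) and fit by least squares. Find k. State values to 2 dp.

Let Y = ln y. Fitting Y = k·ln x + ln C by least squares:
AᵀA = [[9.5056, 6.0403]; [6.0403, 4]], rhs = [17.0388, 10.8224]ᵀ  (here Σln x = 6.0403, Σ(ln x)² = 9.5056, Σln y = 10.8224, Σln x·ln y = 17.0388).
Solving (det = 1.5378): k = 1.81097, ln C = -0.02908.

k = 1.81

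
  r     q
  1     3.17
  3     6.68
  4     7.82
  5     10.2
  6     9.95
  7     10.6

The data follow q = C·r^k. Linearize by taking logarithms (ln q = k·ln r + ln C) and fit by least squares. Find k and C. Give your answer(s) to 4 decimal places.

k = 0.6435, C = 3.2383

Linearized form: ln q = k·ln r + ln C. From the 6 transformed points,
AᵀA = [[12.7160, 7.8320]; [7.8320, 6]], rhs = [17.3860, 12.0903]ᵀ  (here Σln r = 7.8320, Σ(ln r)² = 12.7160, Σln q = 12.0903, Σln r·ln q = 17.3860).
Solving (det = 14.9557): k = 0.64352, ln C = 1.17505, so C = exp(1.17505) = 3.23830.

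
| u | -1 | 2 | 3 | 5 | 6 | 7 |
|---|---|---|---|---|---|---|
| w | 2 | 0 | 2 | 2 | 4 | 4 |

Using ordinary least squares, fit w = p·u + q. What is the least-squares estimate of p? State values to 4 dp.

p = 0.3385

From the data, Σu·u = 124, Σu = 22, Σ1 = 6.
For Aᵀw: Σu·w = 66, Σw = 14.
Δ = 124·6 − 22² = 260.
p = (66·6 − 22·14)/260 = 22/65; q = (124·14 − 22·66)/260 = 71/65.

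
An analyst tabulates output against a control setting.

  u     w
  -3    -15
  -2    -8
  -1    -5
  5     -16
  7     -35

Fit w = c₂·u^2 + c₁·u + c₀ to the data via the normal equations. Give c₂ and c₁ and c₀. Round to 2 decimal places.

Forming AᵀA = [[3124, 432, 88]; [432, 88, 6]; [88, 6, 5]] and Aᵀw = [-2287, -259, -79]ᵀ gives AᵀA·[c₂, c₁, c₀]ᵀ = Aᵀw.
Solving the 3×3 system (Gaussian elimination) gives c₂ = -23563/25924, c₁ = 42503/25924, c₀ = -22947/12962.

c₂ = -0.91, c₁ = 1.64, c₀ = -1.77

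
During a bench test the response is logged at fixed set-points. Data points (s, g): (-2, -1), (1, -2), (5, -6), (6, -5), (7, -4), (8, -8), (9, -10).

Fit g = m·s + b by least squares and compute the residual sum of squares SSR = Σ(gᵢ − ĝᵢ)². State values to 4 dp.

The normal equations are: 260·m + 34·b = -242;  34·m + 7·b = -36.
det = 260·7 − 34² = 664.
m = ((-242)·7 − 34·(-36))/664 = -235/332; b = (260·(-36) − 34·(-242))/664 = -283/166.
Residuals: -59/83, 137/332, -251/332, 79/83, 883/332, -105/166, -639/332; SSR = 2213/166.

SSR = 13.3313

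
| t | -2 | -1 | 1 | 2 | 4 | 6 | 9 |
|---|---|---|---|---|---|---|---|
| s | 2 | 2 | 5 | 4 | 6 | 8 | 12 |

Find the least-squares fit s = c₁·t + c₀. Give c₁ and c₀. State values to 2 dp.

The normal system AᵀA·[c₁, c₀]ᵀ = Aᵀs is [[143, 19]; [19, 7]]·[c₁, c₀]ᵀ = [187, 39]ᵀ.
det = 143·7 − 19² = 640.
c₁ = (187·7 − 19·39)/640 = 71/80; c₀ = (143·39 − 19·187)/640 = 253/80.

c₁ = 0.89, c₀ = 3.16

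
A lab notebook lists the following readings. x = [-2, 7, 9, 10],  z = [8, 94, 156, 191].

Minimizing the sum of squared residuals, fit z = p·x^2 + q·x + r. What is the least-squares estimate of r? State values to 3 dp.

r = 0.575

Normal-equation sums: Σx^2·x^2 = 18978, Σx^2·x = 2064, Σx^2 = 234, Σx·x = 234, Σx = 24, Σ1 = 4.
Right-hand side: Σx^2·z = 36374, Σx·z = 3956, Σz = 449.
So MᵀM·[p, q, r]ᵀ = Mᵀz: [[18978, 2064, 234]; [2064, 234, 24]; [234, 24, 4]]·[p, q, r]ᵀ = [36374, 3956, 449]ᵀ.
Inverting the 3×3 Gram matrix, [p, q, r]ᵀ = [5117/2694, 628/6735, 2583/4490]ᵀ.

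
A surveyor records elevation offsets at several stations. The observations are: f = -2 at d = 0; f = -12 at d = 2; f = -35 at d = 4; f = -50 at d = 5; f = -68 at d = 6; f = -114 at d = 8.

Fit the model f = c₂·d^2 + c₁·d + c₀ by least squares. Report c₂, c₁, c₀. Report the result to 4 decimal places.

AᵀA·[c₂, c₁, c₀]ᵀ = Aᵀf reads: 6289·c₂ + 925·c₁ + 145·c₀ = -11602;  925·c₂ + 145·c₁ + 25·c₀ = -1734;  145·c₂ + 25·c₁ + 6·c₀ = -281.
(Σd^2·d^2 = 6289, Σd^2·d = 925, Σd^2 = 145, Σd·d = 145, Σd = 25, Σ1 = 6, Σd^2·f = -11602, Σd·f = -1734, Σf = -281.)
Row-reducing yields c₂ = -338/231, c₁ = -241/105, c₀ = -21/11.

c₂ = -1.4632, c₁ = -2.2952, c₀ = -1.9091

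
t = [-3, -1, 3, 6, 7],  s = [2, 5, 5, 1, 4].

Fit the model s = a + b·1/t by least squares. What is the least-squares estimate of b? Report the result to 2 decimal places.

b = -0.78

With design matrix A, AᵀA = [[5, -29/42]; [-29/42, 249/196]] and Aᵀs = [17, -137/42]ᵀ.
det = 5·(249/196) − (-29/42)² = 2591/441.
a = (17·(249/196) − (-29/42)·(-137/42))/(2591/441) = 8531/2591; b = (5·(-137/42) − (-29/42)·17)/(2591/441) = -2016/2591.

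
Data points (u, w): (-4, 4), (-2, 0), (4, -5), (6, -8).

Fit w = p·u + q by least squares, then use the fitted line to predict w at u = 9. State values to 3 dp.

With design matrix X, XᵀX = [[72, 4]; [4, 4]] and Xᵀw = [-84, -9]ᵀ.
Δ = 72·4 − 4² = 272.
p = ((-84)·4 − 4·(-9))/272 = -75/68; q = (72·(-9) − 4·(-84))/272 = -39/34.
At u = 9: ŵ = (-75/68)·(9) + (-39/34)·(1) = -753/68.

ŵ = -11.074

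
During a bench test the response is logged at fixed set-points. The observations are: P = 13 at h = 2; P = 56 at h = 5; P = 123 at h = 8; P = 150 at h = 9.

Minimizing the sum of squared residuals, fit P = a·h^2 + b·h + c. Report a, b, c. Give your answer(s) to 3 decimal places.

a = 1.303, b = 5.267, c = -2.782

The normal equations are: 11298·a + 1374·b + 174·c = 21474;  1374·a + 174·b + 24·c = 2640;  174·a + 24·b + 4·c = 342.
(Σh^2·h^2 = 11298, Σh^2·h = 1374, Σh^2 = 174, Σh·h = 174, Σh = 24, Σ1 = 4, Σh^2·P = 21474, Σh·P = 2640, ΣP = 342.)
Solving the 3×3 system (Gaussian elimination) gives a = 43/33, b = 79/15, c = -153/55.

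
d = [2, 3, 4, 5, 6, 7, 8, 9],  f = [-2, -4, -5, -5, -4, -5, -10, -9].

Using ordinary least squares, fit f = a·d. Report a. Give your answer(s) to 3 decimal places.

The normal equations are: 284·a = -281.
Hence a = -281 / 284 ≈ -0.989437.

a = -0.989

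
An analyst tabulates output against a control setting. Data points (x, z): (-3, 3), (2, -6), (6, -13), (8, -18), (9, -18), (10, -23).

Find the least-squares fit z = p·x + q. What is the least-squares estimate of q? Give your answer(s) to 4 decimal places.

The normal equations are: 294·p + 32·q = -635;  32·p + 6·q = -75.
Eliminating q: 6·(row 1) − 32·(row 2) gives 740·p = 6·(-635) − 32·(-75) = -1410, so p = -141/74.
Then q = ((-75) − 32·(-141/74))/6 = -173/74.

q = -2.3378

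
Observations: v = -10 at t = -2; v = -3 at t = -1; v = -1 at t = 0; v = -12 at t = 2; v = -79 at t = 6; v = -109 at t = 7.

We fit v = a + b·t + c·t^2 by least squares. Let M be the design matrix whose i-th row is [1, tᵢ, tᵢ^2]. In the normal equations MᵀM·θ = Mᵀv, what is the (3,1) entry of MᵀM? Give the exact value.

Row 3 ↔ basis t^2, column 1 ↔ basis 1, so (MᵀM)_{3,1} = Σᵢ t^2 = (4)·(1) + (1)·(1) + (0)·(1) + (4)·(1) + (36)·(1) + (49)·(1) = 94.

94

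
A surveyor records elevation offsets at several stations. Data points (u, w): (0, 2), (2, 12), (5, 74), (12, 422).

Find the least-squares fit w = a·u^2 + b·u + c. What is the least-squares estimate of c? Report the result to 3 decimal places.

The normal equations are: 21377·a + 1861·b + 173·c = 62666;  1861·a + 173·b + 19·c = 5458;  173·a + 19·b + 4·c = 510.
Inverting the 3×3 Gram matrix, [a, b, c]ᵀ = [6857/2325, -829/2325, 254/155]ᵀ.

c = 1.639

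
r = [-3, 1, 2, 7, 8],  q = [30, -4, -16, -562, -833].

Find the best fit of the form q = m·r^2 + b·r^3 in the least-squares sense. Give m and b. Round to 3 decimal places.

From the data, Σr^2·r^2 = 6595, Σr^2·r^3 = 49365, Σr^3·r^3 = 380587.
Moment sums: Σr^2·q = -80648, Σr^3·q = -620204.
XᵀX·[m, b]ᵀ = Xᵀq becomes [[6595, 49365]; [49365, 380587]]·[m, b]ᵀ = [-80648, -620204]ᵀ.
det = 6595·380587 − 49365² = 73068040.
m = ((-80648)·380587 − 49365·(-620204))/73068040 = -19302479/18267010; b = (6595·(-620204) − 49365·(-80648))/73068040 = -5452843/3653402.

m = -1.057, b = -1.493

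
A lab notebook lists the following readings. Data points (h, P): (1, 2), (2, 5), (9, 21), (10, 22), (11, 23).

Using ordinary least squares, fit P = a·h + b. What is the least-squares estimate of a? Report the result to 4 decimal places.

a = 2.1547

The normal system MᵀM·[a, b]ᵀ = MᵀP is [[307, 33]; [33, 5]]·[a, b]ᵀ = [674, 73]ᵀ.
Eliminating b: 5·(row 1) − 33·(row 2) gives 446·a = 5·674 − 33·73 = 961, so a = 961/446.
Then b = (73 − 33·(961/446))/5 = 169/446.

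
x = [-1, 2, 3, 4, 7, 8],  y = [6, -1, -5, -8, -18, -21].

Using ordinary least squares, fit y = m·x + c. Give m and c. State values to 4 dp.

Setting ∂/∂m … = 0 gives: 143·m + 23·c = -349;  23·m + 6·c = -47.
Δ = 143·6 − 23² = 329.
m = ((-349)·6 − 23·(-47))/329 = -1013/329; c = (143·(-47) − 23·(-349))/329 = 1306/329.

m = -3.0790, c = 3.9696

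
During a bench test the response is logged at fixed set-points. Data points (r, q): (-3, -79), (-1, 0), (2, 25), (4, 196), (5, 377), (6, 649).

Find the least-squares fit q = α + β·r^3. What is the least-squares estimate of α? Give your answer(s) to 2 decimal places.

α = 2.41

Setting ∂/∂α … = 0 gives: 6·α + 385·β = 1168;  385·α + 67171·β = 202186.
Δ = 6·67171 − 385² = 254801.
α = (1168·67171 − 385·202186)/254801 = 614118/254801; β = (6·202186 − 385·1168)/254801 = 763436/254801.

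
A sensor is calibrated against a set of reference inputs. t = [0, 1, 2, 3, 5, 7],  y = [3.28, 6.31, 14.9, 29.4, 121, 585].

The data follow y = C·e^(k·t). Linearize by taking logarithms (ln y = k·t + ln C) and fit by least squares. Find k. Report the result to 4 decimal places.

Taking logs, ln y = k·t + ln C, so regress ln y on t.
Σt = 18.0000, Σ(t)² = 88.0000, Σln y = 20.2797, Σt·ln y = 85.9681.
Equations: 88.0000·k + 18.0000·ln C = 85.9681;  18.0000·k + 6·ln C = 20.2797.
Slope k = (n·Σt·ln y − Σt·Σln y)/(n·Σ(t)² − (Σt)²) = (6·85.9681 − 18.0000·20.2797)/204.0000 = 0.73908; ln C = (Σln y − k·Σt)/n = 1.16270.

k = 0.7391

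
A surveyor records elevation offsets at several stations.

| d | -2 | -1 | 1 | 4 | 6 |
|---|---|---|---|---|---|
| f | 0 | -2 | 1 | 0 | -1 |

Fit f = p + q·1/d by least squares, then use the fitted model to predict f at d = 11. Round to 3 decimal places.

f̂ = -0.271

Forming XᵀX = [[5, -1/12]; [-1/12, 337/144]] and Xᵀf = [-2, 17/6]ᵀ gives XᵀX·[p, q]ᵀ = Xᵀf.
Δ = 5·(337/144) − (-1/12)² = 421/36.
p = ((-2)·(337/144) − (-1/12)·(17/6))/(421/36) = -160/421; q = (5·(17/6) − (-1/12)·(-2))/(421/36) = 504/421.
At d = 11: f̂ = (-160/421)·(1) + (504/421)·(1/11) = -1256/4631.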